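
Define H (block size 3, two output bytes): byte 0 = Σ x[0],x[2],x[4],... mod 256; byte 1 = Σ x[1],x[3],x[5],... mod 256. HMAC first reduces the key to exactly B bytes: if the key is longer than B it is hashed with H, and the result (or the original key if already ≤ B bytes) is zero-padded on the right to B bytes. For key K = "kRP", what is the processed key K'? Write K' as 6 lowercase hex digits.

Key "kRP" = 6b 52 50 is exactly B = 3 bytes: K' = 6b 52 50.

6b5250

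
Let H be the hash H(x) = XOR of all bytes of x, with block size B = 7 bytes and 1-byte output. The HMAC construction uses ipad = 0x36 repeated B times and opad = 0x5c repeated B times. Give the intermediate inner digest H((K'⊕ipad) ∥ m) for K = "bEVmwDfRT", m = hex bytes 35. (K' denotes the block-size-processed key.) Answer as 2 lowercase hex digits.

4c

Key "bEVmwDfRT" = 62 45 56 6d 77 44 66 52 54 is 9 bytes > B = 7, so hash it first: H(key) = 4f, then zero-pad to 7 bytes: K' = 4f 00 00 00 00 00 00.
K' ⊕ ipad = 79 36 36 36 36 36 36.
Inner input = 79 36 36 36 36 36 36 ∥ 35.
Inner hash: XOR 79⊕36⊕36⊕36⊕36⊕36⊕36⊕35 = 4c.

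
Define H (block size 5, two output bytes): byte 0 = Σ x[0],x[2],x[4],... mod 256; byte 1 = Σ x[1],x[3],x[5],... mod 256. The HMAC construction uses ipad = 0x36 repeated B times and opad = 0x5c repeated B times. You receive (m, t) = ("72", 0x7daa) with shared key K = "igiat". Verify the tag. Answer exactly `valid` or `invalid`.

invalid

Key "igiat" = 69 67 69 61 74 is exactly B = 5 bytes: K' = 69 67 69 61 74.
K' ⊕ ipad = 5f 51 5f 57 42; K' ⊕ opad = 35 3b 35 3d 28.
Inner hash: even-index sum = 306 mod 256 = 50; odd-index sum = 223 mod 256 = 223 → 32 df.
Outer hash (recomputed tag): even-index sum = 369 mod 256 = 113; odd-index sum = 170 mod 256 = 170 → 71 aa.
Recomputed tag = 71aa; claimed = 7daa → mismatch.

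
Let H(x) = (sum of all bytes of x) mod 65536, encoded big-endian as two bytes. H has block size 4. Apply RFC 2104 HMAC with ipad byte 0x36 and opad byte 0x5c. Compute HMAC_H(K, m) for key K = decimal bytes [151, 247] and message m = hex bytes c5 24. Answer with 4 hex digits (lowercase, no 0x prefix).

Key decimal bytes [151, 247] = 97 f7 is 2 bytes ≤ B = 4; zero-pad to 4 bytes: K' = 97 f7 00 00.
K' ⊕ ipad = a1 c1 36 36.  K' ⊕ opad = cb ab 5c 5c.
Inner input = (K'⊕ipad) ∥ m = a1 c1 36 36 ∥ c5 24.
Inner hash: sum = 161+193+54+54+197+36 = 695 → 02 b7.
Outer input = (K'⊕opad) ∥ inner = cb ab 5c 5c ∥ 02 b7.
Outer hash (tag): sum = 203+171+92+92+2+183 = 743 → 02 e7.

02e7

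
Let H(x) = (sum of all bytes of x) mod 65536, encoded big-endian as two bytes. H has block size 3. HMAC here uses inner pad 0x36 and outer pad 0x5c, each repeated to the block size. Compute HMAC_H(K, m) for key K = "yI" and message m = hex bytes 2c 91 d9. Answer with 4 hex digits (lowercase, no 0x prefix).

0132

Key "yI" = 79 49 is 2 bytes ≤ B = 3; zero-pad to 3 bytes: K' = 79 49 00.
K' ⊕ ipad = 4f 7f 36.  K' ⊕ opad = 25 15 5c.
Inner input = (K'⊕ipad) ∥ m = 4f 7f 36 ∥ 2c 91 d9.
Inner hash: sum = 79+127+54+44+145+217 = 666 → 02 9a.
Outer input = (K'⊕opad) ∥ inner = 25 15 5c ∥ 02 9a.
Outer hash (tag): sum = 37+21+92+2+154 = 306 → 01 32.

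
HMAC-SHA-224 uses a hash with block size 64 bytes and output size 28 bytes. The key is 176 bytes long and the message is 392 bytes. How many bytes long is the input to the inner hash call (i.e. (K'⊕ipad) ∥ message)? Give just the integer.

Key is 176 > 64 bytes, so it is hashed to 28 bytes then zero-padded to 64: |K'| = 64.
Inner input = (K'⊕ipad) ∥ m → 64 + 392 = 456 bytes.

456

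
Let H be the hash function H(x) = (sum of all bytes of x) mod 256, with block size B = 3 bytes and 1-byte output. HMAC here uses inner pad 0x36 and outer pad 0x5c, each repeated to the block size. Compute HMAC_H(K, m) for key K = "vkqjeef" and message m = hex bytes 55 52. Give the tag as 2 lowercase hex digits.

Key "vkqjeef" = 76 6b 71 6a 65 65 66 is 7 bytes > B = 3, so hash it first: H(key) = ec, then zero-pad to 3 bytes: K' = ec 00 00.
K' ⊕ ipad = da 36 36.  K' ⊕ opad = b0 5c 5c.
Inner input = (K'⊕ipad) ∥ m = da 36 36 ∥ 55 52.
Inner hash: sum = 218+54+54+85+82 = 493; mod 256 = 237 → ed.
Outer input = (K'⊕opad) ∥ inner = b0 5c 5c ∥ ed.
Outer hash (tag): sum = 176+92+92+237 = 597; mod 256 = 85 → 55.

55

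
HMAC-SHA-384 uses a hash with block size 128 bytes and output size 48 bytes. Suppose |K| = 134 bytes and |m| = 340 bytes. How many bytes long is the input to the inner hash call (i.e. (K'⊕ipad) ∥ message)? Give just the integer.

Key is 134 > 128 bytes, so it is hashed to 48 bytes then zero-padded to 128: |K'| = 128.
Inner input = (K'⊕ipad) ∥ m → 128 + 340 = 468 bytes.

468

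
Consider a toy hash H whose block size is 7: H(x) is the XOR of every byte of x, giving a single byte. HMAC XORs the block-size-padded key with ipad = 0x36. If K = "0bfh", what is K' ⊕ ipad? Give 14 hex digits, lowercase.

Key "0bfh" = 30 62 66 68 is 4 bytes ≤ B = 7; zero-pad to 7 bytes: K' = 30 62 66 68 00 00 00.
XOR each byte with 0x36: 30⊕36=06, 62⊕36=54, 66⊕36=50, 68⊕36=5e, 00⊕36=36, 00⊕36=36, 00⊕36=36.

0654505e363636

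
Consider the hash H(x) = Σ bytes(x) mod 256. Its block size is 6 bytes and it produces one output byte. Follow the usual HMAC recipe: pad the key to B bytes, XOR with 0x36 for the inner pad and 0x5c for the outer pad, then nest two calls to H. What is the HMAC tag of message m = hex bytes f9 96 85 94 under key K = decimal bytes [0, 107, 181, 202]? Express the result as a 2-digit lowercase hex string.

f0

Key decimal bytes [0, 107, 181, 202] = 00 6b b5 ca is 4 bytes ≤ B = 6; zero-pad to 6 bytes: K' = 00 6b b5 ca 00 00.
K' ⊕ ipad = 36 5d 83 fc 36 36.  K' ⊕ opad = 5c 37 e9 96 5c 5c.
Inner input = (K'⊕ipad) ∥ m = 36 5d 83 fc 36 36 ∥ f9 96 85 94.
Inner hash: sum = 54+93+131+252+54+54+249+150+133+148 = 1318; mod 256 = 38 → 26.
Outer input = (K'⊕opad) ∥ inner = 5c 37 e9 96 5c 5c ∥ 26.
Outer hash (tag): sum = 92+55+233+150+92+92+38 = 752; mod 256 = 240 → f0.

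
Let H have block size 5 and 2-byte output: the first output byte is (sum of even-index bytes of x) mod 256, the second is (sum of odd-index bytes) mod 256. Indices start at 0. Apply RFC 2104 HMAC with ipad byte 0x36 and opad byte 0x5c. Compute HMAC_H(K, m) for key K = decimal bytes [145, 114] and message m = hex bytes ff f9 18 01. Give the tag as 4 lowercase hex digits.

Key decimal bytes [145, 114] = 91 72 is 2 bytes ≤ B = 5; zero-pad to 5 bytes: K' = 91 72 00 00 00.
K' ⊕ ipad = a7 44 36 36 36.  K' ⊕ opad = cd 2e 5c 5c 5c.
Inner input = (K'⊕ipad) ∥ m = a7 44 36 36 36 ∥ ff f9 18 01.
Inner hash: even-index sum = 525 mod 256 = 13; odd-index sum = 401 mod 256 = 145 → 0d 91.
Outer input = (K'⊕opad) ∥ inner = cd 2e 5c 5c 5c ∥ 0d 91.
Outer hash (tag): even-index sum = 534 mod 256 = 22; odd-index sum = 151 mod 256 = 151 → 16 97.

1697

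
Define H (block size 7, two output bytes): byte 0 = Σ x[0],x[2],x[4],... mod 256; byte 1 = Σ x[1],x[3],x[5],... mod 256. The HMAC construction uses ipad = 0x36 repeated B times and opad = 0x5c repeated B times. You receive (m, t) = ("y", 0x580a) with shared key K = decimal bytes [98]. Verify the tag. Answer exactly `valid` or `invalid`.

invalid

Key decimal bytes [98] = 62 is 1 byte ≤ B = 7; zero-pad to 7 bytes: K' = 62 00 00 00 00 00 00.
K' ⊕ ipad = 54 36 36 36 36 36 36; K' ⊕ opad = 3e 5c 5c 5c 5c 5c 5c.
Inner hash: even-index sum = 246 mod 256 = 246; odd-index sum = 283 mod 256 = 27 → f6 1b.
Outer hash (recomputed tag): even-index sum = 365 mod 256 = 109; odd-index sum = 522 mod 256 = 10 → 6d 0a.
Recomputed tag = 6d0a; claimed = 580a → mismatch.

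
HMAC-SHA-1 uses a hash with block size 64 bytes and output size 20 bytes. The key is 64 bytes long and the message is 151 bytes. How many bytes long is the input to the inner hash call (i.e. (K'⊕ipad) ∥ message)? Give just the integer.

Key is 64 ≤ 64 bytes, zero-padded: |K'| = 64.
Inner input = (K'⊕ipad) ∥ m → 64 + 151 = 215 bytes.

215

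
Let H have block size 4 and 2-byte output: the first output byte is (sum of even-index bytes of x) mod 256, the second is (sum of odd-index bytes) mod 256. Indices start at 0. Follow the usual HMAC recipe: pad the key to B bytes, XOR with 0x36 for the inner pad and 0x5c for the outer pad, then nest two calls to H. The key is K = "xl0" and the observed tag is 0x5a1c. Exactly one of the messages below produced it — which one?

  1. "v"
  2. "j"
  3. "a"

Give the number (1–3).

Key "xl0" = 78 6c 30 is 3 bytes ≤ B = 4; zero-pad to 4 bytes: K' = 78 6c 30 00.
K' ⊕ ipad = 4e 5a 06 36; K' ⊕ opad = 24 30 6c 5c.
m1: inner = H(4e 5a 06 36 76) = ca 90; tag = H(24 30 6c 5c ca 90) = 5a1c ← matches
m2: inner = H(4e 5a 06 36 6a) = be 90; tag = H(24 30 6c 5c be 90) = 4e1c
m3: inner = H(4e 5a 06 36 61) = b5 90; tag = H(24 30 6c 5c b5 90) = 451c

1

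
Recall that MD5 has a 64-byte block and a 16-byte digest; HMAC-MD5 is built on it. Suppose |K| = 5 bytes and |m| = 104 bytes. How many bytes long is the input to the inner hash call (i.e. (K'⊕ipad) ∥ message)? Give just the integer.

168

Key is 5 ≤ 64 bytes, zero-padded: |K'| = 64.
Inner input = (K'⊕ipad) ∥ m → 64 + 104 = 168 bytes.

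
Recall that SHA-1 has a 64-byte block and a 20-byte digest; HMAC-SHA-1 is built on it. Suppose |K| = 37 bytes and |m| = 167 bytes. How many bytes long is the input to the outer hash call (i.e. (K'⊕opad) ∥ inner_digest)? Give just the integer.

84

Key is 37 ≤ 64 bytes, zero-padded: |K'| = 64.
Outer input = (K'⊕opad) ∥ H(inner) → 64 + 20 = 84 bytes.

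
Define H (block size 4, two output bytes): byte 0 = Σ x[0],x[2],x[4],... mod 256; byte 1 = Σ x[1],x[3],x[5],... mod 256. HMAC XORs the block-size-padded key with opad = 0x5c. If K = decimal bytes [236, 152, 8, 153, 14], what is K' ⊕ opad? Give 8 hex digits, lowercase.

5e6d5c5c

Key decimal bytes [236, 152, 8, 153, 14] = ec 98 08 99 0e is 5 bytes > B = 4, so hash it first: H(key) = 02 31, then zero-pad to 4 bytes: K' = 02 31 00 00.
XOR each byte with 0x5c: 02⊕5c=5e, 31⊕5c=6d, 00⊕5c=5c, 00⊕5c=5c.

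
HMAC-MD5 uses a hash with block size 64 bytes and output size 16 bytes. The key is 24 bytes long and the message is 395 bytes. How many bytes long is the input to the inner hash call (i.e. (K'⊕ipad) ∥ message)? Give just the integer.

459

Key is 24 ≤ 64 bytes, zero-padded: |K'| = 64.
Inner input = (K'⊕ipad) ∥ m → 64 + 395 = 459 bytes.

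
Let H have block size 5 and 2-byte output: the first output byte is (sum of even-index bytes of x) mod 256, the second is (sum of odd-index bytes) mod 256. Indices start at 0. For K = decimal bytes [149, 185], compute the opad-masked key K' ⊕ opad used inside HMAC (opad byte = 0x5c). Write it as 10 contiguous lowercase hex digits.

Key decimal bytes [149, 185] = 95 b9 is 2 bytes ≤ B = 5; zero-pad to 5 bytes: K' = 95 b9 00 00 00.
XOR each byte with 0x5c: 95⊕5c=c9, b9⊕5c=e5, 00⊕5c=5c, 00⊕5c=5c, 00⊕5c=5c.

c9e55c5c5c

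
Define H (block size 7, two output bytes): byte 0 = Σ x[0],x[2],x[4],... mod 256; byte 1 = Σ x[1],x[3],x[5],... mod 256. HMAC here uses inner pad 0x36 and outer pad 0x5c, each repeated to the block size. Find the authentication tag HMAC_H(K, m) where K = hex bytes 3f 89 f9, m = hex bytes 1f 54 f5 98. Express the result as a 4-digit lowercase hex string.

ffbd

Key hex bytes 3f 89 f9 is 3 bytes ≤ B = 7; zero-pad to 7 bytes: K' = 3f 89 f9 00 00 00 00.
K' ⊕ ipad = 09 bf cf 36 36 36 36.  K' ⊕ opad = 63 d5 a5 5c 5c 5c 5c.
Inner input = (K'⊕ipad) ∥ m = 09 bf cf 36 36 36 36 ∥ 1f 54 f5 98.
Inner hash: even-index sum = 560 mod 256 = 48; odd-index sum = 575 mod 256 = 63 → 30 3f.
Outer input = (K'⊕opad) ∥ inner = 63 d5 a5 5c 5c 5c 5c ∥ 30 3f.
Outer hash (tag): even-index sum = 511 mod 256 = 255; odd-index sum = 445 mod 256 = 189 → ff bd.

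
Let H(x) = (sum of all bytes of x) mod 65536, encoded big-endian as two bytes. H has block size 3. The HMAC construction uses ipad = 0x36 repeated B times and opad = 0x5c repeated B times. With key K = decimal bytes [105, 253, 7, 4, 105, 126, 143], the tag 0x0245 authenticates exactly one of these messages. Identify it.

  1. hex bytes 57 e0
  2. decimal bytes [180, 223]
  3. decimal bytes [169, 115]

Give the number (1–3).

Key decimal bytes [105, 253, 7, 4, 105, 126, 143] = 69 fd 07 04 69 7e 8f is 7 bytes > B = 3, so hash it first: H(key) = 02 e7, then zero-pad to 3 bytes: K' = 02 e7 00.
K' ⊕ ipad = 34 d1 36; K' ⊕ opad = 5e bb 5c.
m1: inner = H(34 d1 36 57 e0) = 02 72; tag = H(5e bb 5c 02 72) = 01e9
m2: inner = H(34 d1 36 b4 df) = 02 ce; tag = H(5e bb 5c 02 ce) = 0245 ← matches
m3: inner = H(34 d1 36 a9 73) = 02 57; tag = H(5e bb 5c 02 57) = 01ce

2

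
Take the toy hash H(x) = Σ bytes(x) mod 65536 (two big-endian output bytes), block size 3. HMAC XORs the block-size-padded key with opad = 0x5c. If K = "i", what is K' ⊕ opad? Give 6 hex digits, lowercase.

Key "i" = 69 is 1 byte ≤ B = 3; zero-pad to 3 bytes: K' = 69 00 00.
XOR each byte with 0x5c: 69⊕5c=35, 00⊕5c=5c, 00⊕5c=5c.

355c5c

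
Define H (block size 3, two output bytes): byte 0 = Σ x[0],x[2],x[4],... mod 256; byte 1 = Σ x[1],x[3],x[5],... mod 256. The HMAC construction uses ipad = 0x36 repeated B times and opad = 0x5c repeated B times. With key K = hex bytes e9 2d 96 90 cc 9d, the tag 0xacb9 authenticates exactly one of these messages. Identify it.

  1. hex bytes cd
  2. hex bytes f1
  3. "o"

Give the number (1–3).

Key hex bytes e9 2d 96 90 cc 9d is 6 bytes > B = 3, so hash it first: H(key) = 4b 5a, then zero-pad to 3 bytes: K' = 4b 5a 00.
K' ⊕ ipad = 7d 6c 36; K' ⊕ opad = 17 06 5c.
m1: inner = H(7d 6c 36 cd) = b3 39; tag = H(17 06 5c b3 39) = acb9 ← matches
m2: inner = H(7d 6c 36 f1) = b3 5d; tag = H(17 06 5c b3 5d) = d0b9
m3: inner = H(7d 6c 36 6f) = b3 db; tag = H(17 06 5c b3 db) = 4eb9

1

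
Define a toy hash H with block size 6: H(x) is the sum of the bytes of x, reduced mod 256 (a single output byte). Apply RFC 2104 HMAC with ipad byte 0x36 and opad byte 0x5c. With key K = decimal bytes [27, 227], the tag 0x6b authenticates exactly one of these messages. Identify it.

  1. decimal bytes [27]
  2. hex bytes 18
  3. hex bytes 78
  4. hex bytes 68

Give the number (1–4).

1

Key decimal bytes [27, 227] = 1b e3 is 2 bytes ≤ B = 6; zero-pad to 6 bytes: K' = 1b e3 00 00 00 00.
K' ⊕ ipad = 2d d5 36 36 36 36; K' ⊕ opad = 47 bf 5c 5c 5c 5c.
m1: inner = H(2d d5 36 36 36 36 1b) = f5; tag = H(47 bf 5c 5c 5c 5c f5) = 6b ← matches
m2: inner = H(2d d5 36 36 36 36 18) = f2; tag = H(47 bf 5c 5c 5c 5c f2) = 68
m3: inner = H(2d d5 36 36 36 36 78) = 52; tag = H(47 bf 5c 5c 5c 5c 52) = c8
m4: inner = H(2d d5 36 36 36 36 68) = 42; tag = H(47 bf 5c 5c 5c 5c 42) = b8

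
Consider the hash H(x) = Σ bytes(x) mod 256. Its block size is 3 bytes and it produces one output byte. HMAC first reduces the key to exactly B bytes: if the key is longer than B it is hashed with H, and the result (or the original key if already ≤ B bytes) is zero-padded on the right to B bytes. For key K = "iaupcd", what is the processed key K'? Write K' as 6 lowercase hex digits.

|K| = 6 > B = 3, so first hash the key.
H(K): sum = 105+97+117+112+99+100 = 630; mod 256 = 118 → 76.
Zero-pad H(K) = 76 to 3 bytes: K' = 76 00 00.

760000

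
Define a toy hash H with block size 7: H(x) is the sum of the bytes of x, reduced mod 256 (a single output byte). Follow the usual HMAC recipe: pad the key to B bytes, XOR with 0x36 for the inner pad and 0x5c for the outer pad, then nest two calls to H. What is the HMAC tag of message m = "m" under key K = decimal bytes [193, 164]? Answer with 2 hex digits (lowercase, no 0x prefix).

65

Key decimal bytes [193, 164] = c1 a4 is 2 bytes ≤ B = 7; zero-pad to 7 bytes: K' = c1 a4 00 00 00 00 00.
K' ⊕ ipad = f7 92 36 36 36 36 36.  K' ⊕ opad = 9d f8 5c 5c 5c 5c 5c.
Inner input = (K'⊕ipad) ∥ m = f7 92 36 36 36 36 36 ∥ 6d.
Inner hash: sum = 247+146+54+54+54+54+54+109 = 772; mod 256 = 4 → 04.
Outer input = (K'⊕opad) ∥ inner = 9d f8 5c 5c 5c 5c 5c ∥ 04.
Outer hash (tag): sum = 157+248+92+92+92+92+92+4 = 869; mod 256 = 101 → 65.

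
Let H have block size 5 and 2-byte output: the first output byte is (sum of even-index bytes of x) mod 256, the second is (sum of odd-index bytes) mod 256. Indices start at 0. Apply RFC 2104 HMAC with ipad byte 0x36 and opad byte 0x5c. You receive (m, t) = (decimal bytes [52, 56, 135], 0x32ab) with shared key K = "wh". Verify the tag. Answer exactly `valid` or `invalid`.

invalid

Key "wh" = 77 68 is 2 bytes ≤ B = 5; zero-pad to 5 bytes: K' = 77 68 00 00 00.
K' ⊕ ipad = 41 5e 36 36 36; K' ⊕ opad = 2b 34 5c 5c 5c.
Inner hash: even-index sum = 229 mod 256 = 229; odd-index sum = 335 mod 256 = 79 → e5 4f.
Outer hash (recomputed tag): even-index sum = 306 mod 256 = 50; odd-index sum = 373 mod 256 = 117 → 32 75.
Recomputed tag = 3275; claimed = 32ab → mismatch.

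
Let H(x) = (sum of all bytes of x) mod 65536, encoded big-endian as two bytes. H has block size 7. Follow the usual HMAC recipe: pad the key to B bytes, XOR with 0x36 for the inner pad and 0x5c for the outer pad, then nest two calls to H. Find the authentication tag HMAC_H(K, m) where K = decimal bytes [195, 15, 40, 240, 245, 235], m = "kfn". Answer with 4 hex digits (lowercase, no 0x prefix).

Key decimal bytes [195, 15, 40, 240, 245, 235] = c3 0f 28 f0 f5 eb is 6 bytes ≤ B = 7; zero-pad to 7 bytes: K' = c3 0f 28 f0 f5 eb 00.
K' ⊕ ipad = f5 39 1e c6 c3 dd 36.  K' ⊕ opad = 9f 53 74 ac a9 b7 5c.
Inner input = (K'⊕ipad) ∥ m = f5 39 1e c6 c3 dd 36 ∥ 6b 66 6e.
Inner hash: sum = 245+57+30+198+195+221+54+107+102+110 = 1319 → 05 27.
Outer input = (K'⊕opad) ∥ inner = 9f 53 74 ac a9 b7 5c ∥ 05 27.
Outer hash (tag): sum = 159+83+116+172+169+183+92+5+39 = 1018 → 03 fa.

03fa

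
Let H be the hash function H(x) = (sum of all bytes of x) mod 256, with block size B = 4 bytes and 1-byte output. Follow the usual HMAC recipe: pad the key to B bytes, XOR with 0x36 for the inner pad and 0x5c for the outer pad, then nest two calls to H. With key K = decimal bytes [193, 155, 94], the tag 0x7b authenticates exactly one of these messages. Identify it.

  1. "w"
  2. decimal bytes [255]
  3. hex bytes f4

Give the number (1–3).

1

Key decimal bytes [193, 155, 94] = c1 9b 5e is 3 bytes ≤ B = 4; zero-pad to 4 bytes: K' = c1 9b 5e 00.
K' ⊕ ipad = f7 ad 68 36; K' ⊕ opad = 9d c7 02 5c.
m1: inner = H(f7 ad 68 36 77) = b9; tag = H(9d c7 02 5c b9) = 7b ← matches
m2: inner = H(f7 ad 68 36 ff) = 41; tag = H(9d c7 02 5c 41) = 03
m3: inner = H(f7 ad 68 36 f4) = 36; tag = H(9d c7 02 5c 36) = f8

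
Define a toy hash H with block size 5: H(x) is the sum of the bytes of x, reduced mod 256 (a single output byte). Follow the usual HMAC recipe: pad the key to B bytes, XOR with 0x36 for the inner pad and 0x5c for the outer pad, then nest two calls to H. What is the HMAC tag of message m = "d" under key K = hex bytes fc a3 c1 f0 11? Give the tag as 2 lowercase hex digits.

dc

Key hex bytes fc a3 c1 f0 11 is exactly B = 5 bytes: K' = fc a3 c1 f0 11.
K' ⊕ ipad = ca 95 f7 c6 27.  K' ⊕ opad = a0 ff 9d ac 4d.
Inner input = (K'⊕ipad) ∥ m = ca 95 f7 c6 27 ∥ 64.
Inner hash: sum = 202+149+247+198+39+100 = 935; mod 256 = 167 → a7.
Outer input = (K'⊕opad) ∥ inner = a0 ff 9d ac 4d ∥ a7.
Outer hash (tag): sum = 160+255+157+172+77+167 = 988; mod 256 = 220 → dc.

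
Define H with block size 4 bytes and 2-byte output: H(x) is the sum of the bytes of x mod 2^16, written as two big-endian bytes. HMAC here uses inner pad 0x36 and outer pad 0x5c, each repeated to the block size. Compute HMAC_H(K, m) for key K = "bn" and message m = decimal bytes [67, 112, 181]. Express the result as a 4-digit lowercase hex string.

Key "bn" = 62 6e is 2 bytes ≤ B = 4; zero-pad to 4 bytes: K' = 62 6e 00 00.
K' ⊕ ipad = 54 58 36 36.  K' ⊕ opad = 3e 32 5c 5c.
Inner input = (K'⊕ipad) ∥ m = 54 58 36 36 ∥ 43 70 b5.
Inner hash: sum = 84+88+54+54+67+112+181 = 640 → 02 80.
Outer input = (K'⊕opad) ∥ inner = 3e 32 5c 5c ∥ 02 80.
Outer hash (tag): sum = 62+50+92+92+2+128 = 426 → 01 aa.

01aa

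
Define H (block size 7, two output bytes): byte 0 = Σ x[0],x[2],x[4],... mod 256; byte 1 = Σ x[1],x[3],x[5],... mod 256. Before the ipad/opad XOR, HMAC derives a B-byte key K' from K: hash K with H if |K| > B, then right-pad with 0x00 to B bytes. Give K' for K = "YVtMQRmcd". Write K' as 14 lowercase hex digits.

|K| = 9 > B = 7, so first hash the key.
H(K): even-index sum = 495 mod 256 = 239; odd-index sum = 344 mod 256 = 88 → ef 58.
Zero-pad H(K) = ef 58 to 7 bytes: K' = ef 58 00 00 00 00 00.

ef580000000000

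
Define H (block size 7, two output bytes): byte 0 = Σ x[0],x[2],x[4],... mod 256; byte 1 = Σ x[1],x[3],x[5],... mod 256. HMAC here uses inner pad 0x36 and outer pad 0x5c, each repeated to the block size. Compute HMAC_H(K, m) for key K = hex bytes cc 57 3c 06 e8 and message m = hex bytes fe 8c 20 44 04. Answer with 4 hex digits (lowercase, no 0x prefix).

e9a9

Key hex bytes cc 57 3c 06 e8 is 5 bytes ≤ B = 7; zero-pad to 7 bytes: K' = cc 57 3c 06 e8 00 00.
K' ⊕ ipad = fa 61 0a 30 de 36 36.  K' ⊕ opad = 90 0b 60 5a b4 5c 5c.
Inner input = (K'⊕ipad) ∥ m = fa 61 0a 30 de 36 36 ∥ fe 8c 20 44 04.
Inner hash: even-index sum = 744 mod 256 = 232; odd-index sum = 489 mod 256 = 233 → e8 e9.
Outer input = (K'⊕opad) ∥ inner = 90 0b 60 5a b4 5c 5c ∥ e8 e9.
Outer hash (tag): even-index sum = 745 mod 256 = 233; odd-index sum = 425 mod 256 = 169 → e9 a9.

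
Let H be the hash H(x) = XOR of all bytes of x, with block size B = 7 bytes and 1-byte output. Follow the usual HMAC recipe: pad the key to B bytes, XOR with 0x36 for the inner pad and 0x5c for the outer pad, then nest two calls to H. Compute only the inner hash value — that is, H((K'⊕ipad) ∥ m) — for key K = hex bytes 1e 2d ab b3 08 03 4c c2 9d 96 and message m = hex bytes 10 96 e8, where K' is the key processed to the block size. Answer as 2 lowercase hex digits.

fd

Key hex bytes 1e 2d ab b3 08 03 4c c2 9d 96 is 10 bytes > B = 7, so hash it first: H(key) = a5, then zero-pad to 7 bytes: K' = a5 00 00 00 00 00 00.
K' ⊕ ipad = 93 36 36 36 36 36 36.
Inner input = 93 36 36 36 36 36 36 ∥ 10 96 e8.
Inner hash: XOR 93⊕36⊕36⊕36⊕36⊕36⊕36⊕10⊕96⊕e8 = fd.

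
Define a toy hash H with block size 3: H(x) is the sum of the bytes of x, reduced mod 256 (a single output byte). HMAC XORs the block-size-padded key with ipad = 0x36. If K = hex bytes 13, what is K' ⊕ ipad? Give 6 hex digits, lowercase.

Key hex bytes 13 is 1 byte ≤ B = 3; zero-pad to 3 bytes: K' = 13 00 00.
XOR each byte with 0x36: 13⊕36=25, 00⊕36=36, 00⊕36=36.

253636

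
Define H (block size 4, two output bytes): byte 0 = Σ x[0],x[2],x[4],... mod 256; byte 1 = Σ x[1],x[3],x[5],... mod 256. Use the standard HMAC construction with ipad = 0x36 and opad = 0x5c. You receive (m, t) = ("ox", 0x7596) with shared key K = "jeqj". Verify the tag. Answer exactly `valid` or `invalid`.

Key "jeqj" = 6a 65 71 6a is exactly B = 4 bytes: K' = 6a 65 71 6a.
K' ⊕ ipad = 5c 53 47 5c; K' ⊕ opad = 36 39 2d 36.
Inner hash: even-index sum = 274 mod 256 = 18; odd-index sum = 295 mod 256 = 39 → 12 27.
Outer hash (recomputed tag): even-index sum = 117 mod 256 = 117; odd-index sum = 150 mod 256 = 150 → 75 96.
Recomputed tag = 7596; claimed = 7596 → match.

valid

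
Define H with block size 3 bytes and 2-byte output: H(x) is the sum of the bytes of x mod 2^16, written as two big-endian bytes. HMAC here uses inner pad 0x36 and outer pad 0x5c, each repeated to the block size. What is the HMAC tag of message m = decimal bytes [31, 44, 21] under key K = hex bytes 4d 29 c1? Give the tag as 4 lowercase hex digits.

Key hex bytes 4d 29 c1 is exactly B = 3 bytes: K' = 4d 29 c1.
K' ⊕ ipad = 7b 1f f7.  K' ⊕ opad = 11 75 9d.
Inner input = (K'⊕ipad) ∥ m = 7b 1f f7 ∥ 1f 2c 15.
Inner hash: sum = 123+31+247+31+44+21 = 497 → 01 f1.
Outer input = (K'⊕opad) ∥ inner = 11 75 9d ∥ 01 f1.
Outer hash (tag): sum = 17+117+157+1+241 = 533 → 02 15.

0215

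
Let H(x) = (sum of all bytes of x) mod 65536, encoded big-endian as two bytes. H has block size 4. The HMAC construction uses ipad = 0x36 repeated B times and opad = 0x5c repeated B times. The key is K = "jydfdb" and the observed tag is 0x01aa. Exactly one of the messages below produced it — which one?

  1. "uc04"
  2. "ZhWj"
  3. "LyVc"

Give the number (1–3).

3

Key "jydfdb" = 6a 79 64 66 64 62 is 6 bytes > B = 4, so hash it first: H(key) = 02 73, then zero-pad to 4 bytes: K' = 02 73 00 00.
K' ⊕ ipad = 34 45 36 36; K' ⊕ opad = 5e 2f 5c 5c.
m1: inner = H(34 45 36 36 75 63 30 34) = 02 21; tag = H(5e 2f 5c 5c 02 21) = 0168
m2: inner = H(34 45 36 36 5a 68 57 6a) = 02 68; tag = H(5e 2f 5c 5c 02 68) = 01af
m3: inner = H(34 45 36 36 4c 79 56 63) = 02 63; tag = H(5e 2f 5c 5c 02 63) = 01aa ← matches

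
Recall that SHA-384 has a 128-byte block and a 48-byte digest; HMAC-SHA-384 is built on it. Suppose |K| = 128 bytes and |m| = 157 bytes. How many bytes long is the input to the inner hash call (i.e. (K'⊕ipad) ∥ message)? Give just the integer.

Key is 128 ≤ 128 bytes, zero-padded: |K'| = 128.
Inner input = (K'⊕ipad) ∥ m → 128 + 157 = 285 bytes.

285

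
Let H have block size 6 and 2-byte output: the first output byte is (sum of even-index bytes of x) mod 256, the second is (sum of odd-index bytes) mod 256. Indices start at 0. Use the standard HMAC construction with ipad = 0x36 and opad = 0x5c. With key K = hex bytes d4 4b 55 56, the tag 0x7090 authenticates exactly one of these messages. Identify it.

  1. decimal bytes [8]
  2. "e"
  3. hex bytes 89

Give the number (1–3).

1

Key hex bytes d4 4b 55 56 is 4 bytes ≤ B = 6; zero-pad to 6 bytes: K' = d4 4b 55 56 00 00.
K' ⊕ ipad = e2 7d 63 60 36 36; K' ⊕ opad = 88 17 09 0a 5c 5c.
m1: inner = H(e2 7d 63 60 36 36 08) = 83 13; tag = H(88 17 09 0a 5c 5c 83 13) = 7090 ← matches
m2: inner = H(e2 7d 63 60 36 36 65) = e0 13; tag = H(88 17 09 0a 5c 5c e0 13) = cd90
m3: inner = H(e2 7d 63 60 36 36 89) = 04 13; tag = H(88 17 09 0a 5c 5c 04 13) = f190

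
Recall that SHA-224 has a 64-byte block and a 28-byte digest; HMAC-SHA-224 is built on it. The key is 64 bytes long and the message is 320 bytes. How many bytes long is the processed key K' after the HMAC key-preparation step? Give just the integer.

Key is 64 ≤ 64 bytes, zero-padded: |K'| = 64.

64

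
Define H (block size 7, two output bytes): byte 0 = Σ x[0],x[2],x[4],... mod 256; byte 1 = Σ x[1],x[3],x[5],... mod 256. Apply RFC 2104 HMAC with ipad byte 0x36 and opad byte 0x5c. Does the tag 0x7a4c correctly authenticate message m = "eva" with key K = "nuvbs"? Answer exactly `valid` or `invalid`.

valid

Key "nuvbs" = 6e 75 76 62 73 is 5 bytes ≤ B = 7; zero-pad to 7 bytes: K' = 6e 75 76 62 73 00 00.
K' ⊕ ipad = 58 43 40 54 45 36 36; K' ⊕ opad = 32 29 2a 3e 2f 5c 5c.
Inner hash: even-index sum = 393 mod 256 = 137; odd-index sum = 403 mod 256 = 147 → 89 93.
Outer hash (recomputed tag): even-index sum = 378 mod 256 = 122; odd-index sum = 332 mod 256 = 76 → 7a 4c.
Recomputed tag = 7a4c; claimed = 7a4c → match.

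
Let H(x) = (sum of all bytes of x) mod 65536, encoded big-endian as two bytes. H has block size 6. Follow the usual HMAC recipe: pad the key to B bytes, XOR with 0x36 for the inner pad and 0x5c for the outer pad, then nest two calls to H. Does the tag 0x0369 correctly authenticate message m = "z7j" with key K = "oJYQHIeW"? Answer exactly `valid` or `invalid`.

Key "oJYQHIeW" = 6f 4a 59 51 48 49 65 57 is 8 bytes > B = 6, so hash it first: H(key) = 02 b0, then zero-pad to 6 bytes: K' = 02 b0 00 00 00 00.
K' ⊕ ipad = 34 86 36 36 36 36; K' ⊕ opad = 5e ec 5c 5c 5c 5c.
Inner hash: sum = 52+134+54+54+54+54+122+55+106 = 685 → 02 ad.
Outer hash (recomputed tag): sum = 94+236+92+92+92+92+2+173 = 873 → 03 69.
Recomputed tag = 0369; claimed = 0369 → match.

valid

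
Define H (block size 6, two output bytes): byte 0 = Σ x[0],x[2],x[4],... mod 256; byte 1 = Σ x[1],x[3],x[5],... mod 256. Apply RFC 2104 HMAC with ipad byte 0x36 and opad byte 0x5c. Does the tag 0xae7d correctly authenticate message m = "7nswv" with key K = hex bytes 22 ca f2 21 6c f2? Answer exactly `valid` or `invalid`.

Key hex bytes 22 ca f2 21 6c f2 is exactly B = 6 bytes: K' = 22 ca f2 21 6c f2.
K' ⊕ ipad = 14 fc c4 17 5a c4; K' ⊕ opad = 7e 96 ae 7d 30 ae.
Inner hash: even-index sum = 594 mod 256 = 82; odd-index sum = 700 mod 256 = 188 → 52 bc.
Outer hash (recomputed tag): even-index sum = 430 mod 256 = 174; odd-index sum = 637 mod 256 = 125 → ae 7d.
Recomputed tag = ae7d; claimed = ae7d → match.

valid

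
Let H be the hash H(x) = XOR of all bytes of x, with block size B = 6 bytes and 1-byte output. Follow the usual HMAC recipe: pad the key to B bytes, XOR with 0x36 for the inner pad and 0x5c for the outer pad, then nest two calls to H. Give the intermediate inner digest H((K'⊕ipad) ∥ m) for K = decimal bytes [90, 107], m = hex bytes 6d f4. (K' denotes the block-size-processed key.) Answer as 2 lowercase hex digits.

a8

Key decimal bytes [90, 107] = 5a 6b is 2 bytes ≤ B = 6; zero-pad to 6 bytes: K' = 5a 6b 00 00 00 00.
K' ⊕ ipad = 6c 5d 36 36 36 36.
Inner input = 6c 5d 36 36 36 36 ∥ 6d f4.
Inner hash: XOR 6c⊕5d⊕36⊕36⊕36⊕36⊕6d⊕f4 = a8.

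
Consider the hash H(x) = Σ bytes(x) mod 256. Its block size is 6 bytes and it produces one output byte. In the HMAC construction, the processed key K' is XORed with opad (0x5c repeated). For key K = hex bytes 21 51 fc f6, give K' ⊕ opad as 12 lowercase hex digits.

Key hex bytes 21 51 fc f6 is 4 bytes ≤ B = 6; zero-pad to 6 bytes: K' = 21 51 fc f6 00 00.
XOR each byte with 0x5c: 21⊕5c=7d, 51⊕5c=0d, fc⊕5c=a0, f6⊕5c=aa, 00⊕5c=5c, 00⊕5c=5c.

7d0da0aa5c5c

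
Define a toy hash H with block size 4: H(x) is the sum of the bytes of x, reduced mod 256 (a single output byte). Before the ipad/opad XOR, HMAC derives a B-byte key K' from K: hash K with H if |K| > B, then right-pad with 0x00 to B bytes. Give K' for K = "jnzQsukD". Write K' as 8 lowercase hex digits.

|K| = 8 > B = 4, so first hash the key.
H(K): sum = 106+110+122+81+115+117+107+68 = 826; mod 256 = 58 → 3a.
Zero-pad H(K) = 3a to 4 bytes: K' = 3a 00 00 00.

3a000000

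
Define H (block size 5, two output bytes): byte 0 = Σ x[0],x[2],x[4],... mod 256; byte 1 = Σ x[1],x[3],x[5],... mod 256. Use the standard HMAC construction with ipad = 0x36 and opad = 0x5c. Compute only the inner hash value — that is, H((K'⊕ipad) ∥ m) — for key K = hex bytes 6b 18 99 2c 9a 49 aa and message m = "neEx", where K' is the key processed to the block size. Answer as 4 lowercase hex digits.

c7a4

Key hex bytes 6b 18 99 2c 9a 49 aa is 7 bytes > B = 5, so hash it first: H(key) = 48 8d, then zero-pad to 5 bytes: K' = 48 8d 00 00 00.
K' ⊕ ipad = 7e bb 36 36 36.
Inner input = 7e bb 36 36 36 ∥ 6e 65 45 78.
Inner hash: even-index sum = 455 mod 256 = 199; odd-index sum = 420 mod 256 = 164 → c7 a4.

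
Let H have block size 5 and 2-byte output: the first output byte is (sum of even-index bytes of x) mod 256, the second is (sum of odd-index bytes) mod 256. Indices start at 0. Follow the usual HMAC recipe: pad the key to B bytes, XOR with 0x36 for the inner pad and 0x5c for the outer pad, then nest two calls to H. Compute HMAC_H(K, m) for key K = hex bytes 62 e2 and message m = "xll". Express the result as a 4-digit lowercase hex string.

e446

Key hex bytes 62 e2 is 2 bytes ≤ B = 5; zero-pad to 5 bytes: K' = 62 e2 00 00 00.
K' ⊕ ipad = 54 d4 36 36 36.  K' ⊕ opad = 3e be 5c 5c 5c.
Inner input = (K'⊕ipad) ∥ m = 54 d4 36 36 36 ∥ 78 6c 6c.
Inner hash: even-index sum = 300 mod 256 = 44; odd-index sum = 494 mod 256 = 238 → 2c ee.
Outer input = (K'⊕opad) ∥ inner = 3e be 5c 5c 5c ∥ 2c ee.
Outer hash (tag): even-index sum = 484 mod 256 = 228; odd-index sum = 326 mod 256 = 70 → e4 46.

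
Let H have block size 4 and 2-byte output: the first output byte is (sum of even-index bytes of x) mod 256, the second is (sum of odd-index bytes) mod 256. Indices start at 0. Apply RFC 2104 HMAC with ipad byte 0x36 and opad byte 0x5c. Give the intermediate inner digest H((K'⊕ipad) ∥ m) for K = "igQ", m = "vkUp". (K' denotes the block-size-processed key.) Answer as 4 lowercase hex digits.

9162

Key "igQ" = 69 67 51 is 3 bytes ≤ B = 4; zero-pad to 4 bytes: K' = 69 67 51 00.
K' ⊕ ipad = 5f 51 67 36.
Inner input = 5f 51 67 36 ∥ 76 6b 55 70.
Inner hash: even-index sum = 401 mod 256 = 145; odd-index sum = 354 mod 256 = 98 → 91 62.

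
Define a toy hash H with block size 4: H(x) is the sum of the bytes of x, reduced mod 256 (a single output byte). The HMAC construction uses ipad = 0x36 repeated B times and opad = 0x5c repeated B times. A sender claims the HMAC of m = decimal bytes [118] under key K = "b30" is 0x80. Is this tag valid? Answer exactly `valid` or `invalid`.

Key "b30" = 62 33 30 is 3 bytes ≤ B = 4; zero-pad to 4 bytes: K' = 62 33 30 00.
K' ⊕ ipad = 54 05 06 36; K' ⊕ opad = 3e 6f 6c 5c.
Inner hash: sum = 84+5+6+54+118 = 267; mod 256 = 11 → 0b.
Outer hash (recomputed tag): sum = 62+111+108+92+11 = 384; mod 256 = 128 → 80.
Recomputed tag = 80; claimed = 80 → match.

valid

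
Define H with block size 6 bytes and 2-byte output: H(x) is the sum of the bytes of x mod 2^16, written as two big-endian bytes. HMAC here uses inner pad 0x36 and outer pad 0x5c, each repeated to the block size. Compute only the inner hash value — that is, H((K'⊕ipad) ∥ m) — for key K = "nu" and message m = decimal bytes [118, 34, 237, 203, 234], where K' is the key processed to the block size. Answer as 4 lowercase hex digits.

04ad

Key "nu" = 6e 75 is 2 bytes ≤ B = 6; zero-pad to 6 bytes: K' = 6e 75 00 00 00 00.
K' ⊕ ipad = 58 43 36 36 36 36.
Inner input = 58 43 36 36 36 36 ∥ 76 22 ed cb ea.
Inner hash: sum = 88+67+54+54+54+54+118+34+237+203+234 = 1197 → 04 ad.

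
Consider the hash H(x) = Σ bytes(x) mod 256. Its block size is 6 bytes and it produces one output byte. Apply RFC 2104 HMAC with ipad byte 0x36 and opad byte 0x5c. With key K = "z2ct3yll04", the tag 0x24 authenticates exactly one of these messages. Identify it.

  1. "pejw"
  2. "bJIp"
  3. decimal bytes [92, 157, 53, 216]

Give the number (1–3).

1

Key "z2ct3yll04" = 7a 32 63 74 33 79 6c 6c 30 34 is 10 bytes > B = 6, so hash it first: H(key) = 6b, then zero-pad to 6 bytes: K' = 6b 00 00 00 00 00.
K' ⊕ ipad = 5d 36 36 36 36 36; K' ⊕ opad = 37 5c 5c 5c 5c 5c.
m1: inner = H(5d 36 36 36 36 36 70 65 6a 77) = 21; tag = H(37 5c 5c 5c 5c 5c 21) = 24 ← matches
m2: inner = H(5d 36 36 36 36 36 62 4a 49 70) = d0; tag = H(37 5c 5c 5c 5c 5c d0) = d3
m3: inner = H(5d 36 36 36 36 36 5c 9d 35 d8) = 71; tag = H(37 5c 5c 5c 5c 5c 71) = 74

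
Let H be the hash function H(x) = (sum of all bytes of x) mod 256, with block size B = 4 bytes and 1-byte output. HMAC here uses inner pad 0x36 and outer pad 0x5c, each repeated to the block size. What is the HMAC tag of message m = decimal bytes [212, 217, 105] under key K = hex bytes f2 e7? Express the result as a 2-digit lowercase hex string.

38

Key hex bytes f2 e7 is 2 bytes ≤ B = 4; zero-pad to 4 bytes: K' = f2 e7 00 00.
K' ⊕ ipad = c4 d1 36 36.  K' ⊕ opad = ae bb 5c 5c.
Inner input = (K'⊕ipad) ∥ m = c4 d1 36 36 ∥ d4 d9 69.
Inner hash: sum = 196+209+54+54+212+217+105 = 1047; mod 256 = 23 → 17.
Outer input = (K'⊕opad) ∥ inner = ae bb 5c 5c ∥ 17.
Outer hash (tag): sum = 174+187+92+92+23 = 568; mod 256 = 56 → 38.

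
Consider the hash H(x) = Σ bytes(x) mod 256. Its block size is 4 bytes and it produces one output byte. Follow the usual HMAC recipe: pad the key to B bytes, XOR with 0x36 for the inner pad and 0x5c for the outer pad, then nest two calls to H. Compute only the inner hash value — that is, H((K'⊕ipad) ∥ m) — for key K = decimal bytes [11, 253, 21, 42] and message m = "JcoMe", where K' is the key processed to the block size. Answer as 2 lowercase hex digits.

15

Key decimal bytes [11, 253, 21, 42] = 0b fd 15 2a is exactly B = 4 bytes: K' = 0b fd 15 2a.
K' ⊕ ipad = 3d cb 23 1c.
Inner input = 3d cb 23 1c ∥ 4a 63 6f 4d 65.
Inner hash: sum = 61+203+35+28+74+99+111+77+101 = 789; mod 256 = 21 → 15.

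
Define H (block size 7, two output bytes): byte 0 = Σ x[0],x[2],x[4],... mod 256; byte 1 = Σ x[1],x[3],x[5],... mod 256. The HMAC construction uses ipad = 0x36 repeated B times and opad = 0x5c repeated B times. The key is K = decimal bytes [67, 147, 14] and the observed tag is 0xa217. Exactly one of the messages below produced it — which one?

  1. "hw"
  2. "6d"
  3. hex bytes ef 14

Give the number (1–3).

1

Key decimal bytes [67, 147, 14] = 43 93 0e is 3 bytes ≤ B = 7; zero-pad to 7 bytes: K' = 43 93 0e 00 00 00 00.
K' ⊕ ipad = 75 a5 38 36 36 36 36; K' ⊕ opad = 1f cf 52 5c 5c 5c 5c.
m1: inner = H(75 a5 38 36 36 36 36 68 77) = 90 79; tag = H(1f cf 52 5c 5c 5c 5c 90 79) = a217 ← matches
m2: inner = H(75 a5 38 36 36 36 36 36 64) = 7d 47; tag = H(1f cf 52 5c 5c 5c 5c 7d 47) = 7004
m3: inner = H(75 a5 38 36 36 36 36 ef 14) = 2d 00; tag = H(1f cf 52 5c 5c 5c 5c 2d 00) = 29b4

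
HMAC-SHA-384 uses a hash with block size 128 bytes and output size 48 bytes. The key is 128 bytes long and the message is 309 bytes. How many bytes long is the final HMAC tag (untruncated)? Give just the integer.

48

The tag is one SHA-384 digest: 48 bytes.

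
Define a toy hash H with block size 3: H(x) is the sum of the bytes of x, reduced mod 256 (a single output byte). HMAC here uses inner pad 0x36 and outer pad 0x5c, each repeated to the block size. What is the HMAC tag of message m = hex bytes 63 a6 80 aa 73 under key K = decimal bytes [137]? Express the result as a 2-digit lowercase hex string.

Key decimal bytes [137] = 89 is 1 byte ≤ B = 3; zero-pad to 3 bytes: K' = 89 00 00.
K' ⊕ ipad = bf 36 36.  K' ⊕ opad = d5 5c 5c.
Inner input = (K'⊕ipad) ∥ m = bf 36 36 ∥ 63 a6 80 aa 73.
Inner hash: sum = 191+54+54+99+166+128+170+115 = 977; mod 256 = 209 → d1.
Outer input = (K'⊕opad) ∥ inner = d5 5c 5c ∥ d1.
Outer hash (tag): sum = 213+92+92+209 = 606; mod 256 = 94 → 5e.

5e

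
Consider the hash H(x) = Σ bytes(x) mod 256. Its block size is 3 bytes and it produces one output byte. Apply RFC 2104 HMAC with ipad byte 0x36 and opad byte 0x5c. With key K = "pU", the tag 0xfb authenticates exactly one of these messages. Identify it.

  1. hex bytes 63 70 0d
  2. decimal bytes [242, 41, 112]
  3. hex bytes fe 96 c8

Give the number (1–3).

Key "pU" = 70 55 is 2 bytes ≤ B = 3; zero-pad to 3 bytes: K' = 70 55 00.
K' ⊕ ipad = 46 63 36; K' ⊕ opad = 2c 09 5c.
m1: inner = H(46 63 36 63 70 0d) = bf; tag = H(2c 09 5c bf) = 50
m2: inner = H(46 63 36 f2 29 70) = 6a; tag = H(2c 09 5c 6a) = fb ← matches
m3: inner = H(46 63 36 fe 96 c8) = 3b; tag = H(2c 09 5c 3b) = cc

2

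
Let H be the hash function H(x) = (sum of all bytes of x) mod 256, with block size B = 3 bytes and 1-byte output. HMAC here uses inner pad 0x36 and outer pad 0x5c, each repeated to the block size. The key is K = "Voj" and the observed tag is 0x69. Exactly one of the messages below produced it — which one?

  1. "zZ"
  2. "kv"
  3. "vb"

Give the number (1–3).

2

Key "Voj" = 56 6f 6a is exactly B = 3 bytes: K' = 56 6f 6a.
K' ⊕ ipad = 60 59 5c; K' ⊕ opad = 0a 33 36.
m1: inner = H(60 59 5c 7a 5a) = e9; tag = H(0a 33 36 e9) = 5c
m2: inner = H(60 59 5c 6b 76) = f6; tag = H(0a 33 36 f6) = 69 ← matches
m3: inner = H(60 59 5c 76 62) = ed; tag = H(0a 33 36 ed) = 60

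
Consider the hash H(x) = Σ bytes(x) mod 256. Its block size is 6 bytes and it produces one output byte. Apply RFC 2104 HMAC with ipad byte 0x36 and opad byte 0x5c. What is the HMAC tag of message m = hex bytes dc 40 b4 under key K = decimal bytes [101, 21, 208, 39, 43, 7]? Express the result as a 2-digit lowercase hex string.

e6

Key decimal bytes [101, 21, 208, 39, 43, 7] = 65 15 d0 27 2b 07 is exactly B = 6 bytes: K' = 65 15 d0 27 2b 07.
K' ⊕ ipad = 53 23 e6 11 1d 31.  K' ⊕ opad = 39 49 8c 7b 77 5b.
Inner input = (K'⊕ipad) ∥ m = 53 23 e6 11 1d 31 ∥ dc 40 b4.
Inner hash: sum = 83+35+230+17+29+49+220+64+180 = 907; mod 256 = 139 → 8b.
Outer input = (K'⊕opad) ∥ inner = 39 49 8c 7b 77 5b ∥ 8b.
Outer hash (tag): sum = 57+73+140+123+119+91+139 = 742; mod 256 = 230 → e6.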